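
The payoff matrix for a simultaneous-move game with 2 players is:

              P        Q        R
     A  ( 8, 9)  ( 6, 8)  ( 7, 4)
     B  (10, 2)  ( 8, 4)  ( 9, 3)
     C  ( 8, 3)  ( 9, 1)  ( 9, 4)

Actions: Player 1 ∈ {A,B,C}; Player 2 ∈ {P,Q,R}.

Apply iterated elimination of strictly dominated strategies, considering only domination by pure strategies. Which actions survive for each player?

P1 drop A (B beats it: P:10>8 Q:8>6 R:9>7)
P2 drop P (R beats it: B:3>2 C:4>3)
P1→{B,C} P2→{Q,R}

Survivors P1:{B,C} P2:{Q,R}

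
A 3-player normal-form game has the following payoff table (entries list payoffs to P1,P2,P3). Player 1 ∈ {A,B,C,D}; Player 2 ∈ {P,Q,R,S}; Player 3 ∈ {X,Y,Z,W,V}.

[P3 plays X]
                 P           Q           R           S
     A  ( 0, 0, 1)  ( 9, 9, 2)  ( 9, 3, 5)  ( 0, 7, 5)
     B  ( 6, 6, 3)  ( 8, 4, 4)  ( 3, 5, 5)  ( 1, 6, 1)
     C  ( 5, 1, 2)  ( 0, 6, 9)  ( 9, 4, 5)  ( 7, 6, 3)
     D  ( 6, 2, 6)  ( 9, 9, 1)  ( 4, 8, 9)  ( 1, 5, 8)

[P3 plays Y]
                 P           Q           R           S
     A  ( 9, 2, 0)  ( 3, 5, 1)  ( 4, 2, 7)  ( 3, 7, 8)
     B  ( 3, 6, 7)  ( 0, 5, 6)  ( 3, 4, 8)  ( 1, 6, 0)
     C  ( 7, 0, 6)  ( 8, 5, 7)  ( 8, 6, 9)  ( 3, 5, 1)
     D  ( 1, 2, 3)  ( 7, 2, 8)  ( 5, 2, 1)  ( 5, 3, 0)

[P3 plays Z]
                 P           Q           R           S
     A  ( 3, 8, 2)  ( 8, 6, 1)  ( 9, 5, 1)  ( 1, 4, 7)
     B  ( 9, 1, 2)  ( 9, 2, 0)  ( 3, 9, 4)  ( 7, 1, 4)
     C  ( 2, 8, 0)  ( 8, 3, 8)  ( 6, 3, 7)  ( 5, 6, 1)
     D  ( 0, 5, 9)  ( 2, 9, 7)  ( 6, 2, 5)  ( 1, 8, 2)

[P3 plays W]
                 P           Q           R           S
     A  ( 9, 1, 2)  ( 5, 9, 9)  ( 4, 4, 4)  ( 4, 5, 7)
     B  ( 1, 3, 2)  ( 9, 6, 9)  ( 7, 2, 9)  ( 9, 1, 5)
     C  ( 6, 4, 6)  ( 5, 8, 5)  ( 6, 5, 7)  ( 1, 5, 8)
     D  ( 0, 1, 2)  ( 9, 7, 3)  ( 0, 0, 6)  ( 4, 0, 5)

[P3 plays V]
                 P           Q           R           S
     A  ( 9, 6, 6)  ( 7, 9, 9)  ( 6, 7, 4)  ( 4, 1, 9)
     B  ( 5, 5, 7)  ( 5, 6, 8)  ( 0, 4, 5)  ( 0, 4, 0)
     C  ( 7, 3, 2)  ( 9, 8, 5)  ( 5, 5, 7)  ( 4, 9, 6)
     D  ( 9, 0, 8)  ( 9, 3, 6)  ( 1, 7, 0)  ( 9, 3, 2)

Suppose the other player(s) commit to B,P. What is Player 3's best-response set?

BR_3 = {Y,V}

u_3(X vs B,P) = 3
u_3(Y vs B,P) = 7
u_3(Z vs B,P) = 2
u_3(W vs B,P) = 2
u_3(V vs B,P) = 7
max payoff 7 at {Y,V}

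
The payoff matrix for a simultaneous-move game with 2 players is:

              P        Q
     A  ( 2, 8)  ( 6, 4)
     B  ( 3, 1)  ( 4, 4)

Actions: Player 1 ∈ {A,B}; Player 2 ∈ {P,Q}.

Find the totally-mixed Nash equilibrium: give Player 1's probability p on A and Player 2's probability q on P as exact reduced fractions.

P1 indiff ⇒ q·2+(1-q)·6 = q·3+(1-q)·4 ⇒ q(-1) = (1-q)(-2) ⇒ q = 2/3
P2 indiff ⇒ p·8+(1-p)·1 = p·4+(1-p)·4 ⇒ p(4) = (1-p)(3) ⇒ p = 3/7

p=3/7, q=2/3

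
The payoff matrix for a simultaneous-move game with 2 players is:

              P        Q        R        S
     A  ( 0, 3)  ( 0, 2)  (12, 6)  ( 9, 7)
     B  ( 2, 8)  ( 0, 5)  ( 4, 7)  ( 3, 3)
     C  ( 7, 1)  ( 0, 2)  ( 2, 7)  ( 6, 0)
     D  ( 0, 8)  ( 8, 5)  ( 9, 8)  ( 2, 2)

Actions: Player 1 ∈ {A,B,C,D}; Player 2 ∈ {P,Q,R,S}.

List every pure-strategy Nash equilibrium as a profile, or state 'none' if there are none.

(A,P): not NE [P1→C gives 7>0; P2→S gives 7>3]
(A,Q): not NE [P1→D gives 8>0; P2→S gives 7>2]
(A,R): not NE [P2→S gives 7>6]
(A,S): NE
(B,P): not NE [P1→C gives 7>2]
(B,Q): not NE [P1→D gives 8>0; P2→P gives 8>5]
(B,R): not NE [P1→A gives 12>4; P2→P gives 8>7]
(B,S): not NE [P1→A gives 9>3; P2→P gives 8>3]
(C,P): not NE [P2→R gives 7>1]
(C,Q): not NE [P1→D gives 8>0; P2→R gives 7>2]
(C,R): not NE [P1→A gives 12>2]
(C,S): not NE [P1→A gives 9>6; P2→R gives 7>0]
(D,P): not NE [P1→C gives 7>0]
(D,Q): not NE [P2→R gives 8>5]
(D,R): not NE [P1→A gives 12>9]
(D,S): not NE [P1→A gives 9>2; P2→R gives 8>2]

NE set: (A,S)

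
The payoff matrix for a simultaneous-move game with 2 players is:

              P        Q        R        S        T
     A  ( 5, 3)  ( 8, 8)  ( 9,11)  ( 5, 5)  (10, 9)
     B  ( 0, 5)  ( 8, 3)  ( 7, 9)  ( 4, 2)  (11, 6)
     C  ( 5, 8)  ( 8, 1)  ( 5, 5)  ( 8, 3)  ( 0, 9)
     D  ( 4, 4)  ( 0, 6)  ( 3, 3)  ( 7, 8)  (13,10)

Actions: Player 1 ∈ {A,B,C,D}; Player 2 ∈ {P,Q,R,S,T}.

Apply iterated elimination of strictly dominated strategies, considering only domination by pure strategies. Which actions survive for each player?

P2 drop P (T beats it: A:9>3 B:6>5 C:9>8 D:10>4)
P2 drop Q (T beats it: A:9>8 B:6>3 C:9>1 D:10>6)
P2 drop S (T beats it: A:9>5 B:6>2 C:9>3 D:10>8)
P1 drop C (A beats it: R:9>5 T:10>0)
P1→{A,B,D} P2→{R,T}

Survivors P1:{A,B,D} P2:{R,T}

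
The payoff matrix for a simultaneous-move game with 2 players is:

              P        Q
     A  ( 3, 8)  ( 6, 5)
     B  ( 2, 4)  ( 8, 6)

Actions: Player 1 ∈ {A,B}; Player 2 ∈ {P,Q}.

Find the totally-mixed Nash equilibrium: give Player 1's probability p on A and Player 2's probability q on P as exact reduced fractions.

p=2/5, q=2/3

P1 indiff ⇒ q·3+(1-q)·6 = q·2+(1-q)·8 ⇒ q(1) = (1-q)(2) ⇒ q = 2/3
P2 indiff ⇒ p·8+(1-p)·4 = p·5+(1-p)·6 ⇒ p(3) = (1-p)(2) ⇒ p = 2/5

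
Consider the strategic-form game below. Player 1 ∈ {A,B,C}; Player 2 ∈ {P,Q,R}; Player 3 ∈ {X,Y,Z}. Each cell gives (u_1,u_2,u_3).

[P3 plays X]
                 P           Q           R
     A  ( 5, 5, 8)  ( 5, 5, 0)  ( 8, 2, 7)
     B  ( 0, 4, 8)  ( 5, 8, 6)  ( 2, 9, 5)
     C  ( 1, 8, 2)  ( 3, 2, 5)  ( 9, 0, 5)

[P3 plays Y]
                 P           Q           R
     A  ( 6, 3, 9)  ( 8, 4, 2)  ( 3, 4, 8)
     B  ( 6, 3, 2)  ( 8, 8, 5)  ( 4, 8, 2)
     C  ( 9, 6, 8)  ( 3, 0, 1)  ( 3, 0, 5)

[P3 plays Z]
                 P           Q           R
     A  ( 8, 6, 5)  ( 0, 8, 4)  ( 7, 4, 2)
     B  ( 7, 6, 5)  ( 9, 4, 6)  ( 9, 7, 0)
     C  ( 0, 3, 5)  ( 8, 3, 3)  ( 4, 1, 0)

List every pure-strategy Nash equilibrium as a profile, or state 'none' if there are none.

Nash profiles: (C,P,Y)

(A,P,X): not NE [P3→Y gives 9>8]
(A,P,Y): not NE [P1→C gives 9>6; P2→R gives 4>3]
(A,P,Z): not NE [P2→Q gives 8>6; P3→Y gives 9>5]
(A,Q,X): not NE [P3→Z gives 4>0]
(A,Q,Y): not NE [P3→Z gives 4>2]
(A,Q,Z): not NE [P1→B gives 9>0]
(A,R,X): not NE [P1→C gives 9>8; P2→Q gives 5>2; P3→Y gives 8>7]
(A,R,Y): not NE [P1→B gives 4>3]
(A,R,Z): not NE [P1→B gives 9>7; P2→Q gives 8>4; P3→Y gives 8>2]
(B,P,X): not NE [P1→A gives 5>0; P2→R gives 9>4]
(B,P,Y): not NE [P1→C gives 9>6; P2→R gives 8>3; P3→X gives 8>2]
(B,P,Z): not NE [P1→A gives 8>7; P2→R gives 7>6; P3→X gives 8>5]
(B,Q,X): not NE [P2→R gives 9>8]
(B,Q,Y): not NE [P3→Z gives 6>5]
(B,Q,Z): not NE [P2→R gives 7>4]
(B,R,X): not NE [P1→C gives 9>2]
(B,R,Y): not NE [P3→X gives 5>2]
(B,R,Z): not NE [P3→X gives 5>0]
(C,P,X): not NE [P1→A gives 5>1; P3→Y gives 8>2]
(C,P,Y): NE
(C,P,Z): not NE [P1→A gives 8>0; P3→Y gives 8>5]
(C,Q,X): not NE [P1→B gives 5>3; P2→P gives 8>2]
(C,Q,Y): not NE [P1→B gives 8>3; P2→P gives 6>0; P3→X gives 5>1]
(C,Q,Z): not NE [P1→B gives 9>8; P3→X gives 5>3]
(C,R,X): not NE [P2→P gives 8>0]
(C,R,Y): not NE [P1→B gives 4>3; P2→P gives 6>0]
(C,R,Z): not NE [P1→B gives 9>4; P2→Q gives 3>1; P3→Y gives 5>0]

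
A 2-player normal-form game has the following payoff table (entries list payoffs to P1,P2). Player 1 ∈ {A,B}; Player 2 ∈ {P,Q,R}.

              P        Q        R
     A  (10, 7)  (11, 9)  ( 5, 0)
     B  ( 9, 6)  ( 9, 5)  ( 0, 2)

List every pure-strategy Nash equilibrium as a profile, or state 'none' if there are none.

(A,P): not NE [P2→Q gives 9>7]
(A,Q): NE
(A,R): not NE [P2→Q gives 9>0]
(B,P): not NE [P1→A gives 10>9]
(B,Q): not NE [P1→A gives 11>9; P2→P gives 6>5]
(B,R): not NE [P1→A gives 5>0; P2→P gives 6>2]

PSNE = {(A,Q)}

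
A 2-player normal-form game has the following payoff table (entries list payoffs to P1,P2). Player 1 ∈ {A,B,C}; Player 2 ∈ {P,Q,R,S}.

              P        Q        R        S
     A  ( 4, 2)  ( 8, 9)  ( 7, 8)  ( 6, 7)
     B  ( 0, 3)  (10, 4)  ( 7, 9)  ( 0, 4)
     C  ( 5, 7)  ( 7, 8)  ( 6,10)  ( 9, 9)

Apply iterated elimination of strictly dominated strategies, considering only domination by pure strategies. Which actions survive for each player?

IESDS → P1:{A,B} P2:{Q,R}

P2 drop P (Q beats it: A:9>2 B:4>3 C:8>7)
P2 drop S (R beats it: A:8>7 B:9>4 C:10>9)
P1 drop C (A beats it: Q:8>7 R:7>6)
P1→{A,B} P2→{Q,R}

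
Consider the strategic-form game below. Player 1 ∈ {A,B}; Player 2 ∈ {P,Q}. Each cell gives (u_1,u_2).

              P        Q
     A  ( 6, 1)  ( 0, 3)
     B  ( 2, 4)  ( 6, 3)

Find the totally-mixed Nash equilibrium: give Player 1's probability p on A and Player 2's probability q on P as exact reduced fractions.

P1 indiff ⇒ q·6+(1-q)·0 = q·2+(1-q)·6 ⇒ q(4) = (1-q)(6) ⇒ q = 3/5
P2 indiff ⇒ p·1+(1-p)·4 = p·3+(1-p)·3 ⇒ p(-2) = (1-p)(-1) ⇒ p = 1/3

(p,q) = (1/3, 3/5)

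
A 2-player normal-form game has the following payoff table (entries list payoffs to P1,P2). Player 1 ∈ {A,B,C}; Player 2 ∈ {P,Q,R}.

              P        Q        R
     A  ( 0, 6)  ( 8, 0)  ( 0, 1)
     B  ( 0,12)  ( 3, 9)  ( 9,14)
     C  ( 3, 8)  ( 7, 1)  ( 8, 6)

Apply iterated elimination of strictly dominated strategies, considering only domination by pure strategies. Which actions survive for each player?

P2 drop Q (P beats it: A:6>0 B:12>9 C:8>1)
P1 drop A (C beats it: P:3>0 R:8>0)
P1→{B,C} P2→{P,R}

Survivors P1:{B,C} P2:{P,R}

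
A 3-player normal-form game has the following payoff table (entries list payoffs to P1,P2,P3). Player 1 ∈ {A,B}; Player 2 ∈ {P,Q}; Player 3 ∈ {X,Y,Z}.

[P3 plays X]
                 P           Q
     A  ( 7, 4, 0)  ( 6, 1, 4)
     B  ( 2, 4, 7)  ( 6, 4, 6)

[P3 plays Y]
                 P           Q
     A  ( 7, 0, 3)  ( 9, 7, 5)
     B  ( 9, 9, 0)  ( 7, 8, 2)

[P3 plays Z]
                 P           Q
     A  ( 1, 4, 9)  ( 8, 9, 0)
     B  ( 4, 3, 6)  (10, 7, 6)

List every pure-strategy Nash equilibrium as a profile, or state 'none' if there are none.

PSNE = {(A,Q,Y), (B,Q,X), (B,Q,Z)}

(A,P,X): not NE [P3→Z gives 9>0]
(A,P,Y): not NE [P1→B gives 9>7; P2→Q gives 7>0; P3→Z gives 9>3]
(A,P,Z): not NE [P1→B gives 4>1; P2→Q gives 9>4]
(A,Q,X): not NE [P2→P gives 4>1; P3→Y gives 5>4]
(A,Q,Y): NE
(A,Q,Z): not NE [P1→B gives 10>8; P3→Y gives 5>0]
(B,P,X): not NE [P1→A gives 7>2]
(B,P,Y): not NE [P3→X gives 7>0]
(B,P,Z): not NE [P2→Q gives 7>3; P3→X gives 7>6]
(B,Q,X): NE
(B,Q,Y): not NE [P1→A gives 9>7; P2→P gives 9>8; P3→Z gives 6>2]
(B,Q,Z): NE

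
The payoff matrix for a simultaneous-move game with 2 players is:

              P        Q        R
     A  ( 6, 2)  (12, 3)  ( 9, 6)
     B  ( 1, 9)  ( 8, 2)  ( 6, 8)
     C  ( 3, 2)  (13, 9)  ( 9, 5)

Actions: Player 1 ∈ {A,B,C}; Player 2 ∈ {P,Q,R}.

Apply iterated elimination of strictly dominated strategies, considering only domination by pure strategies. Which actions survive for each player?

P1 drop B (A beats it: P:6>1 Q:12>8 R:9>6)
P2 drop P (Q beats it: A:3>2 C:9>2)
P1→{A,C} P2→{Q,R}

Remaining: P1:{A,C} P2:{Q,R}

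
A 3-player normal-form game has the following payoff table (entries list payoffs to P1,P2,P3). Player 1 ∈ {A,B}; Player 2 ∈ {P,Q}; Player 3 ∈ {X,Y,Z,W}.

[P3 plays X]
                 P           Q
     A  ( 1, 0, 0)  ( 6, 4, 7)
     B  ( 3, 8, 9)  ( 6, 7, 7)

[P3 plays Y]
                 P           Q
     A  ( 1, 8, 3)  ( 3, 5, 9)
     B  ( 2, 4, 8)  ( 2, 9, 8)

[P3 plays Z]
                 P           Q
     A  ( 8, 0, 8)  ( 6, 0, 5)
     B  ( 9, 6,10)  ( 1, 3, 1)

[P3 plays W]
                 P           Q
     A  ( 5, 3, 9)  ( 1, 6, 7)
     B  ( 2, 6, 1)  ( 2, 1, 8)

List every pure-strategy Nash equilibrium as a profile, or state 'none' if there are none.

NE set: (B,P,Z)

(A,P,X): not NE [P1→B gives 3>1; P2→Q gives 4>0; P3→W gives 9>0]
(A,P,Y): not NE [P1→B gives 2>1; P3→W gives 9>3]
(A,P,Z): not NE [P1→B gives 9>8; P3→W gives 9>8]
(A,P,W): not NE [P2→Q gives 6>3]
(A,Q,X): not NE [P3→Y gives 9>7]
(A,Q,Y): not NE [P2→P gives 8>5]
(A,Q,Z): not NE [P3→Y gives 9>5]
(A,Q,W): not NE [P1→B gives 2>1; P3→Y gives 9>7]
(B,P,X): not NE [P3→Z gives 10>9]
(B,P,Y): not NE [P2→Q gives 9>4; P3→Z gives 10>8]
(B,P,Z): NE
(B,P,W): not NE [P1→A gives 5>2; P3→Z gives 10>1]
(B,Q,X): not NE [P2→P gives 8>7; P3→W gives 8>7]
(B,Q,Y): not NE [P1→A gives 3>2]
(B,Q,Z): not NE [P1→A gives 6>1; P2→P gives 6>3; P3→W gives 8>1]
(B,Q,W): not NE [P2→P gives 6>1]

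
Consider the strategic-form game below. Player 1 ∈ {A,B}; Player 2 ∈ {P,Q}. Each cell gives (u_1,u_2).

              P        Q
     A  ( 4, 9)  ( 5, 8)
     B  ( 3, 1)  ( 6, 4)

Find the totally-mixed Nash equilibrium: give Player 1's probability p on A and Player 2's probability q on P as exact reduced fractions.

P1 mixes 3/4 on A; P2 mixes 1/2 on P

P1 indiff ⇒ q·4+(1-q)·5 = q·3+(1-q)·6 ⇒ q(1) = (1-q)(1) ⇒ q = 1/2
P2 indiff ⇒ p·9+(1-p)·1 = p·8+(1-p)·4 ⇒ p(1) = (1-p)(3) ⇒ p = 3/4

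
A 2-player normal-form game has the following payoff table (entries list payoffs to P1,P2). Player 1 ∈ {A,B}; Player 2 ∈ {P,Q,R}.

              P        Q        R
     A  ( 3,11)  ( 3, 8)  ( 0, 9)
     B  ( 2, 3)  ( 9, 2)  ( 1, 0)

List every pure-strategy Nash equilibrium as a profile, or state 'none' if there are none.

PSNE = {(A,P)}

(A,P): NE
(A,Q): not NE [P1→B gives 9>3; P2→P gives 11>8]
(A,R): not NE [P1→B gives 1>0; P2→P gives 11>9]
(B,P): not NE [P1→A gives 3>2]
(B,Q): not NE [P2→P gives 3>2]
(B,R): not NE [P2→P gives 3>0]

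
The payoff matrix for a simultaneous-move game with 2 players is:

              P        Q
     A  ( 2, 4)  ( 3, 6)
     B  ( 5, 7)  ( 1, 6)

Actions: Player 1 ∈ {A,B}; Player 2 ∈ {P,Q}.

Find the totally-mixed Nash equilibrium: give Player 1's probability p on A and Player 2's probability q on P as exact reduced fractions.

P1 indiff ⇒ q·2+(1-q)·3 = q·5+(1-q)·1 ⇒ q(-3) = (1-q)(-2) ⇒ q = 2/5
P2 indiff ⇒ p·4+(1-p)·7 = p·6+(1-p)·6 ⇒ p(-2) = (1-p)(-1) ⇒ p = 1/3

(p,q) = (1/3, 2/5)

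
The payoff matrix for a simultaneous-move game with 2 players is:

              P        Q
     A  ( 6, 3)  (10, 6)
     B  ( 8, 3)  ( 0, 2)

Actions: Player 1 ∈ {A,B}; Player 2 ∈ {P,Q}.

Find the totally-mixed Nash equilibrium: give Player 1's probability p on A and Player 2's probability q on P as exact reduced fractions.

P1 indiff ⇒ q·6+(1-q)·10 = q·8+(1-q)·0 ⇒ q(-2) = (1-q)(-10) ⇒ q = 5/6
P2 indiff ⇒ p·3+(1-p)·3 = p·6+(1-p)·2 ⇒ p(-3) = (1-p)(-1) ⇒ p = 1/4

(p,q) = (1/4, 5/6)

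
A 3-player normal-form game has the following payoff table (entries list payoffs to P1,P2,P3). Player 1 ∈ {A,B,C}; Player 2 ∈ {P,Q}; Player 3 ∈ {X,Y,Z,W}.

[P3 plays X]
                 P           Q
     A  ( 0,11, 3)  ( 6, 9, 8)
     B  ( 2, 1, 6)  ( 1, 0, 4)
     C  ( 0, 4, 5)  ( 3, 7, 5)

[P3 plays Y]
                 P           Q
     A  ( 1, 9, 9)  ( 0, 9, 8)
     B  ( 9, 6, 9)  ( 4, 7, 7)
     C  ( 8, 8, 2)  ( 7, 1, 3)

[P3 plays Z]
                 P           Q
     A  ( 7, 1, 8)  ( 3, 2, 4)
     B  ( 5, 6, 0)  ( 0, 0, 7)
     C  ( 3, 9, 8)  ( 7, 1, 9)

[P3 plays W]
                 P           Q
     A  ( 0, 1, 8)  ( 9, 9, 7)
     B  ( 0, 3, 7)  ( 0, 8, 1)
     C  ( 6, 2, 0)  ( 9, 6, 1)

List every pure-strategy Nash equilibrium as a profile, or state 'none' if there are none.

(A,P,X): not NE [P1→B gives 2>0; P3→Y gives 9>3]
(A,P,Y): not NE [P1→B gives 9>1]
(A,P,Z): not NE [P2→Q gives 2>1; P3→Y gives 9>8]
(A,P,W): not NE [P1→C gives 6>0; P2→Q gives 9>1; P3→Y gives 9>8]
(A,Q,X): not NE [P2→P gives 11>9]
(A,Q,Y): not NE [P1→C gives 7>0]
(A,Q,Z): not NE [P1→C gives 7>3; P3→Y gives 8>4]
(A,Q,W): not NE [P3→Y gives 8>7]
(B,P,X): not NE [P3→Y gives 9>6]
(B,P,Y): not NE [P2→Q gives 7>6]
(B,P,Z): not NE [P1→A gives 7>5; P3→Y gives 9>0]
(B,P,W): not NE [P1→C gives 6>0; P2→Q gives 8>3; P3→Y gives 9>7]
(B,Q,X): not NE [P1→A gives 6>1; P2→P gives 1>0; P3→Z gives 7>4]
(B,Q,Y): not NE [P1→C gives 7>4]
(B,Q,Z): not NE [P1→C gives 7>0; P2→P gives 6>0]
(B,Q,W): not NE [P1→C gives 9>0; P3→Z gives 7>1]
(C,P,X): not NE [P1→B gives 2>0; P2→Q gives 7>4; P3→Z gives 8>5]
(C,P,Y): not NE [P1→B gives 9>8; P3→Z gives 8>2]
(C,P,Z): not NE [P1→A gives 7>3]
(C,P,W): not NE [P2→Q gives 6>2; P3→Z gives 8>0]
(C,Q,X): not NE [P1→A gives 6>3; P3→Z gives 9>5]
(C,Q,Y): not NE [P2→P gives 8>1; P3→Z gives 9>3]
(C,Q,Z): not NE [P2→P gives 9>1]
(C,Q,W): not NE [P3→Z gives 9>1]

PSNE: ∅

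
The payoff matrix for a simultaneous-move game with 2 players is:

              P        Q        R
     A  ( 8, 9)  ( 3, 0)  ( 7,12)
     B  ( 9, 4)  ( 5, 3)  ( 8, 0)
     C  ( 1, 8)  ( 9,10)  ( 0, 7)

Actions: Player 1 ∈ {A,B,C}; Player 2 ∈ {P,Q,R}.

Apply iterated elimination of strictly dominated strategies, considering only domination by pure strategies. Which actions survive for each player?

IESDS → P1:{B,C} P2:{P,Q}

P1 drop A (B beats it: P:9>8 Q:5>3 R:8>7)
P2 drop R (P beats it: B:4>0 C:8>7)
P1→{B,C} P2→{P,Q}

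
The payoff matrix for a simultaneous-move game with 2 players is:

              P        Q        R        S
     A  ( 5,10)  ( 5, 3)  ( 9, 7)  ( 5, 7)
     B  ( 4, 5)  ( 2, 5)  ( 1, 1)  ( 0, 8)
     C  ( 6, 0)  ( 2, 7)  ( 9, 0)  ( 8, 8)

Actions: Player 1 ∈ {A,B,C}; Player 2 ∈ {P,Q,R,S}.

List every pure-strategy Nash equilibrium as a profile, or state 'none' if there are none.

(A,P): not NE [P1→C gives 6>5]
(A,Q): not NE [P2→P gives 10>3]
(A,R): not NE [P2→P gives 10>7]
(A,S): not NE [P1→C gives 8>5; P2→P gives 10>7]
(B,P): not NE [P1→C gives 6>4; P2→S gives 8>5]
(B,Q): not NE [P1→A gives 5>2; P2→S gives 8>5]
(B,R): not NE [P1→C gives 9>1; P2→S gives 8>1]
(B,S): not NE [P1→C gives 8>0]
(C,P): not NE [P2→S gives 8>0]
(C,Q): not NE [P1→A gives 5>2; P2→S gives 8>7]
(C,R): not NE [P2→S gives 8>0]
(C,S): NE

NE set: (C,S)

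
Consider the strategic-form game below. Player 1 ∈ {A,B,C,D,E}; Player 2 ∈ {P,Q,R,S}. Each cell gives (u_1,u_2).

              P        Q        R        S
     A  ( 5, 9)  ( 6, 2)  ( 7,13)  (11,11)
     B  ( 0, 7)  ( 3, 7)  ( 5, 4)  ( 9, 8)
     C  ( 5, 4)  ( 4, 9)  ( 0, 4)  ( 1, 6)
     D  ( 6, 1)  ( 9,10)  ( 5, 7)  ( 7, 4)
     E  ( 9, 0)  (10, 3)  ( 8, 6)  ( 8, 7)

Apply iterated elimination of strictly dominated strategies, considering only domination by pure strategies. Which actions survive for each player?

IESDS → P1:{A,E} P2:{R,S}

P1 drop B (A beats it: P:5>0 Q:6>3 R:7>5 S:11>9)
P1 drop C (D beats it: P:6>5 Q:9>4 R:5>0 S:7>1)
P1 drop D (E beats it: P:9>6 Q:10>9 R:8>5 S:8>7)
P2 drop P (R beats it: A:13>9 E:6>0)
P2 drop Q (R beats it: A:13>2 E:6>3)
P1→{A,E} P2→{R,S}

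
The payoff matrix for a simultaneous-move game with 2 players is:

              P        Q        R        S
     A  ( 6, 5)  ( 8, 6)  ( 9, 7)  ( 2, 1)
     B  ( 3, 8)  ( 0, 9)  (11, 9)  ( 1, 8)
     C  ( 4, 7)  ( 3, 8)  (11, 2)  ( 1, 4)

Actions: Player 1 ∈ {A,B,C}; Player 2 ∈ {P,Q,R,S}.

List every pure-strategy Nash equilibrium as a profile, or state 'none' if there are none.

(A,P): not NE [P2→R gives 7>5]
(A,Q): not NE [P2→R gives 7>6]
(A,R): not NE [P1→C gives 11>9]
(A,S): not NE [P2→R gives 7>1]
(B,P): not NE [P1→A gives 6>3; P2→R gives 9>8]
(B,Q): not NE [P1→A gives 8>0]
(B,R): NE
(B,S): not NE [P1→A gives 2>1; P2→R gives 9>8]
(C,P): not NE [P1→A gives 6>4; P2→Q gives 8>7]
(C,Q): not NE [P1→A gives 8>3]
(C,R): not NE [P2→Q gives 8>2]
(C,S): not NE [P1→A gives 2>1; P2→Q gives 8>4]

NE set: (B,R)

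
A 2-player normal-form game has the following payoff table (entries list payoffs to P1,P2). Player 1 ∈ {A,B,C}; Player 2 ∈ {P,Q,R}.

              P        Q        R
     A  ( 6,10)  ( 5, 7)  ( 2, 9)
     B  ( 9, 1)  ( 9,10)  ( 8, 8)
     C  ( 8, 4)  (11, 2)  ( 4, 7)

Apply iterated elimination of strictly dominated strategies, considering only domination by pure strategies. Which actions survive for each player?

Remaining: P1:{B,C} P2:{Q,R}

P1 drop A (B beats it: P:9>6 Q:9>5 R:8>2)
P2 drop P (R beats it: B:8>1 C:7>4)
P1→{B,C} P2→{Q,R}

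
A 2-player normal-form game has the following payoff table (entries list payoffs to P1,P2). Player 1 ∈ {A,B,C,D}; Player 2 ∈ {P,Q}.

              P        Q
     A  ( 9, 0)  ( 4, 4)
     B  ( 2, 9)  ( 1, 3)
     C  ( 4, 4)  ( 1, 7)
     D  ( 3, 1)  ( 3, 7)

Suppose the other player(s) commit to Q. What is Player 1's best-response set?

u_1(A vs Q) = 4
u_1(B vs Q) = 1
u_1(C vs Q) = 1
u_1(D vs Q) = 3
max payoff 4 at {A}

BR_1 = {A}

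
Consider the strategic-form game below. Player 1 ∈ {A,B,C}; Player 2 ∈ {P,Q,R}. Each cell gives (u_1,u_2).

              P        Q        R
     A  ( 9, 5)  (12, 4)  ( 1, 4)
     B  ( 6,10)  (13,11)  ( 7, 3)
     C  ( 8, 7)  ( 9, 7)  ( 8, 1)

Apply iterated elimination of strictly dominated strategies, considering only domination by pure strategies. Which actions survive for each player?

P2 drop R (P beats it: A:5>4 B:10>3 C:7>1)
P1 drop C (A beats it: P:9>8 Q:12>9)
P1→{A,B} P2→{P,Q}

IESDS → P1:{A,B} P2:{P,Q}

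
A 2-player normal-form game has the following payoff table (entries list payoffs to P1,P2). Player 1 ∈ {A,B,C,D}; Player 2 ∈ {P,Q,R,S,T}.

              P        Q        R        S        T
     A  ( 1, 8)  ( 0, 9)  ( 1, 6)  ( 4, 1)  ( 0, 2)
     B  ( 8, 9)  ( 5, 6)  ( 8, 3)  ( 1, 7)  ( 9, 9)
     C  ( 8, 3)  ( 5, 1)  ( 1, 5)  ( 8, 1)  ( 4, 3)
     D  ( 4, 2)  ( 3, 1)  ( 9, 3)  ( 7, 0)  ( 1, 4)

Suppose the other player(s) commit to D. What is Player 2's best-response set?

u_2(P vs D) = 2
u_2(Q vs D) = 1
u_2(R vs D) = 3
u_2(S vs D) = 0
u_2(T vs D) = 4
max payoff 4 at {T}

BR_2 = {T}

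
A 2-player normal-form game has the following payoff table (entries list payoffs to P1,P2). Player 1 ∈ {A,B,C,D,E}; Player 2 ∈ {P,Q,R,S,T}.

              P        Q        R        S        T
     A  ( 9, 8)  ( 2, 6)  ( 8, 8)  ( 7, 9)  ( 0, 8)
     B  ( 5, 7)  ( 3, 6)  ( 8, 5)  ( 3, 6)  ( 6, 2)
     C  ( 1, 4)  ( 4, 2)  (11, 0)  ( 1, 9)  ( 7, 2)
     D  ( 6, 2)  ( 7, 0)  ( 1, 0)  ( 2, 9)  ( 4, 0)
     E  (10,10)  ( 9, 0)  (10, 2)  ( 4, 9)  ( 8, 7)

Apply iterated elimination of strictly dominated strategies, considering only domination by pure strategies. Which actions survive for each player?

Remaining: P1:{A,E} P2:{P,S}

P1 drop B (E beats it: P:10>5 Q:9>3 R:10>8 S:4>3 T:8>6)
P1 drop D (E beats it: P:10>6 Q:9>7 R:10>1 S:4>2 T:8>4)
P2 drop Q (P beats it: A:8>6 C:4>2 E:10>0)
P2 drop R (S beats it: A:9>8 C:9>0 E:9>2)
P1 drop C (E beats it: P:10>1 S:4>1 T:8>7)
P2 drop T (S beats it: A:9>8 E:9>7)
P1→{A,E} P2→{P,S}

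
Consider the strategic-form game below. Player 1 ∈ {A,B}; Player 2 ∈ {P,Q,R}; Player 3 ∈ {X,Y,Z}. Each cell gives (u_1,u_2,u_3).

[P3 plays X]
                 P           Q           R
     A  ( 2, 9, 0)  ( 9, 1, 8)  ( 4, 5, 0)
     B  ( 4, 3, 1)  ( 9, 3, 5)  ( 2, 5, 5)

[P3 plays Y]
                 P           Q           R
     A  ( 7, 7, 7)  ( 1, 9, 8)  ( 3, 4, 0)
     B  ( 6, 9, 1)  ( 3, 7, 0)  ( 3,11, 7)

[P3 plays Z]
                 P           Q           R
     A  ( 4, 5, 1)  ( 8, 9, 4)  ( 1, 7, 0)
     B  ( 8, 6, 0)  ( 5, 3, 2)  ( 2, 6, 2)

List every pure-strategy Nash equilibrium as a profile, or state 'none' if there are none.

PSNE = {(B,R,Y)}

(A,P,X): not NE [P1→B gives 4>2; P3→Y gives 7>0]
(A,P,Y): not NE [P2→Q gives 9>7]
(A,P,Z): not NE [P1→B gives 8>4; P2→Q gives 9>5; P3→Y gives 7>1]
(A,Q,X): not NE [P2→P gives 9>1]
(A,Q,Y): not NE [P1→B gives 3>1]
(A,Q,Z): not NE [P3→Y gives 8>4]
(A,R,X): not NE [P2→P gives 9>5]
(A,R,Y): not NE [P2→Q gives 9>4]
(A,R,Z): not NE [P1→B gives 2>1; P2→Q gives 9>7]
(B,P,X): not NE [P2→R gives 5>3]
(B,P,Y): not NE [P1→A gives 7>6; P2→R gives 11>9]
(B,P,Z): not NE [P3→Y gives 1>0]
(B,Q,X): not NE [P2→R gives 5>3]
(B,Q,Y): not NE [P2→R gives 11>7; P3→X gives 5>0]
(B,Q,Z): not NE [P1→A gives 8>5; P2→R gives 6>3; P3→X gives 5>2]
(B,R,X): not NE [P1→A gives 4>2; P3→Y gives 7>5]
(B,R,Y): NE
(B,R,Z): not NE [P3→Y gives 7>2]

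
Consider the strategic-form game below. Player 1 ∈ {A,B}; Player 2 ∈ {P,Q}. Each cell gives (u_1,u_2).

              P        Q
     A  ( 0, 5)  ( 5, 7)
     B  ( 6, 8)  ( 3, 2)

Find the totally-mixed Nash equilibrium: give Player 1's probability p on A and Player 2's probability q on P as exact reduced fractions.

P1 mixes 3/4 on A; P2 mixes 1/4 on P

P1 indiff ⇒ q·0+(1-q)·5 = q·6+(1-q)·3 ⇒ q(-6) = (1-q)(-2) ⇒ q = 1/4
P2 indiff ⇒ p·5+(1-p)·8 = p·7+(1-p)·2 ⇒ p(-2) = (1-p)(-6) ⇒ p = 3/4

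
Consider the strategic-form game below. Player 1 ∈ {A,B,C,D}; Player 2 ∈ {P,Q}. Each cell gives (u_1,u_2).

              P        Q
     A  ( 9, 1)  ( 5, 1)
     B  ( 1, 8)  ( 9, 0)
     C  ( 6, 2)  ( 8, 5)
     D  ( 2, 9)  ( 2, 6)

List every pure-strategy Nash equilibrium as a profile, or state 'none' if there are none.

PSNE = {(A,P)}

(A,P): NE
(A,Q): not NE [P1→B gives 9>5]
(B,P): not NE [P1→A gives 9>1]
(B,Q): not NE [P2→P gives 8>0]
(C,P): not NE [P1→A gives 9>6; P2→Q gives 5>2]
(C,Q): not NE [P1→B gives 9>8]
(D,P): not NE [P1→A gives 9>2]
(D,Q): not NE [P1→B gives 9>2; P2→P gives 9>6]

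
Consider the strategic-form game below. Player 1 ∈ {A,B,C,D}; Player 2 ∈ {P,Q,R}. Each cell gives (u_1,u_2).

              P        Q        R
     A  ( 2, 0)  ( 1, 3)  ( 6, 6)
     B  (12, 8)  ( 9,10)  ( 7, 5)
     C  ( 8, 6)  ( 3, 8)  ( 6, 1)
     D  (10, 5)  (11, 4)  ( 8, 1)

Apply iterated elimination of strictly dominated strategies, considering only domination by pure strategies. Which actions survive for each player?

Survivors P1:{B,D} P2:{P,Q}

P1 drop A (B beats it: P:12>2 Q:9>1 R:7>6)
P1 drop C (B beats it: P:12>8 Q:9>3 R:7>6)
P2 drop R (P beats it: B:8>5 D:5>1)
P1→{B,D} P2→{P,Q}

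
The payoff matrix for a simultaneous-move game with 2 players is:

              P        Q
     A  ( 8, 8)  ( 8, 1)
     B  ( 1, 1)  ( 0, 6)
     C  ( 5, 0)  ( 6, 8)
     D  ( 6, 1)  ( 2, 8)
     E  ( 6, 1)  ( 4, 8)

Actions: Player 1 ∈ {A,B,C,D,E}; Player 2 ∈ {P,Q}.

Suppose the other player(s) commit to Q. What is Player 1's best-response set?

u_1(A vs Q) = 8
u_1(B vs Q) = 0
u_1(C vs Q) = 6
u_1(D vs Q) = 2
u_1(E vs Q) = 4
max payoff 8 at {A}

argmax u_1 = {A}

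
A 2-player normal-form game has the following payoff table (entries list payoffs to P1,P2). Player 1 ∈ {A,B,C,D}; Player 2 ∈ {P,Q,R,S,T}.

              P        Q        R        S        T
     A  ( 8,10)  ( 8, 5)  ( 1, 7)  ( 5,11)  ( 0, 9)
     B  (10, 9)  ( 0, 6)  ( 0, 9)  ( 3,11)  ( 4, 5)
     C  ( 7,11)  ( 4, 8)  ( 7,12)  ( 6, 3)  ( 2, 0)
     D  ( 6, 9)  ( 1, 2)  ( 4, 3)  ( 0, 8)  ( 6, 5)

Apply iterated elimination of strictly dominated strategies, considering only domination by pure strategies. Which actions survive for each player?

P2 drop Q (P beats it: A:10>5 B:9>6 C:11>8 D:9>2)
P2 drop T (P beats it: A:10>9 B:9>5 C:11>0 D:9>5)
P1 drop D (C beats it: P:7>6 R:7>4 S:6>0)
P1→{A,B,C} P2→{P,R,S}

IESDS → P1:{A,B,C} P2:{P,R,S}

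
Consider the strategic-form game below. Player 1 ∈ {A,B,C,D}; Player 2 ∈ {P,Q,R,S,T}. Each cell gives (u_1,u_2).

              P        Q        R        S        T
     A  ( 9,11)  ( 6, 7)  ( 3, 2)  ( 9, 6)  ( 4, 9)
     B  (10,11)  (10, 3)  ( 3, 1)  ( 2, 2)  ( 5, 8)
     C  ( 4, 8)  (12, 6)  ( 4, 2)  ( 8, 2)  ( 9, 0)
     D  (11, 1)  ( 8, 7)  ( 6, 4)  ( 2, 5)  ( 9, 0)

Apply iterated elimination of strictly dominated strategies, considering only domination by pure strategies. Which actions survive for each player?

P2 drop R (Q beats it: A:7>2 B:3>1 C:6>2 D:7>4)
P2 drop S (Q beats it: A:7>6 B:3>2 C:6>2 D:7>5)
P1 drop A (B beats it: P:10>9 Q:10>6 T:5>4)
P2 drop T (P beats it: B:11>8 C:8>0 D:1>0)
P1→{B,C,D} P2→{P,Q}

Survivors P1:{B,C,D} P2:{P,Q}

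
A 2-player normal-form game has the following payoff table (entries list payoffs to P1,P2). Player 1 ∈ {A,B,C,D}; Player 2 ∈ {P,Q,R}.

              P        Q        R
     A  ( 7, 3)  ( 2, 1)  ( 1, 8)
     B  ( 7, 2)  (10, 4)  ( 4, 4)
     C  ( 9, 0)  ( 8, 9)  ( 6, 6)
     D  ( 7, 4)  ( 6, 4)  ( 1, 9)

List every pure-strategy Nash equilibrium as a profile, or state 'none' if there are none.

Nash profiles: (B,Q)

(A,P): not NE [P1→C gives 9>7; P2→R gives 8>3]
(A,Q): not NE [P1→B gives 10>2; P2→R gives 8>1]
(A,R): not NE [P1→C gives 6>1]
(B,P): not NE [P1→C gives 9>7; P2→R gives 4>2]
(B,Q): NE
(B,R): not NE [P1→C gives 6>4]
(C,P): not NE [P2→Q gives 9>0]
(C,Q): not NE [P1→B gives 10>8]
(C,R): not NE [P2→Q gives 9>6]
(D,P): not NE [P1→C gives 9>7; P2→R gives 9>4]
(D,Q): not NE [P1→B gives 10>6; P2→R gives 9>4]
(D,R): not NE [P1→C gives 6>1]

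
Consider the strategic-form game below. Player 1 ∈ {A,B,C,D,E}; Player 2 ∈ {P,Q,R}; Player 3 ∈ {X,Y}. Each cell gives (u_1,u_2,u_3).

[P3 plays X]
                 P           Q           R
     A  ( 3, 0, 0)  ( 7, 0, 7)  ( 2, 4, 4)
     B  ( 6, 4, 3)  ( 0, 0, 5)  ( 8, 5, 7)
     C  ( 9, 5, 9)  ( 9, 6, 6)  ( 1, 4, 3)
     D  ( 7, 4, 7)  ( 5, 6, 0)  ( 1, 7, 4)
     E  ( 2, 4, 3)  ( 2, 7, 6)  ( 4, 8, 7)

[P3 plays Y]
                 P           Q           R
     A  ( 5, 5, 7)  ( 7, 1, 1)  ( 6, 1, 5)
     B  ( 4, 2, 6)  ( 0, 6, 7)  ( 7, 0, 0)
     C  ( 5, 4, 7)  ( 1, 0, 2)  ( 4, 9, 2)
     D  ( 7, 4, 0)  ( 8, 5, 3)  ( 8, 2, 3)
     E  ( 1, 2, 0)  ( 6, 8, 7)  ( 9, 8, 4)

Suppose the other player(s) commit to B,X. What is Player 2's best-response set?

P2 best: {R}

u_2(P vs B,X) = 4
u_2(Q vs B,X) = 0
u_2(R vs B,X) = 5
max payoff 5 at {R}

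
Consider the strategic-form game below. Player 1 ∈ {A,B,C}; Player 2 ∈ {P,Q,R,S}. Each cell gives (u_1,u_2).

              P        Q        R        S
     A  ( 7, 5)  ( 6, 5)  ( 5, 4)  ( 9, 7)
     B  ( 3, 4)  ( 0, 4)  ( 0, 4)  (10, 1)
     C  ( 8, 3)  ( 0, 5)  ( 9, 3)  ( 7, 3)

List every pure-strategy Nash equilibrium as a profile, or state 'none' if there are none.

No pure NE.

(A,P): not NE [P1→C gives 8>7; P2→S gives 7>5]
(A,Q): not NE [P2→S gives 7>5]
(A,R): not NE [P1→C gives 9>5; P2→S gives 7>4]
(A,S): not NE [P1→B gives 10>9]
(B,P): not NE [P1→C gives 8>3]
(B,Q): not NE [P1→A gives 6>0]
(B,R): not NE [P1→C gives 9>0]
(B,S): not NE [P2→R gives 4>1]
(C,P): not NE [P2→Q gives 5>3]
(C,Q): not NE [P1→A gives 6>0]
(C,R): not NE [P2→Q gives 5>3]
(C,S): not NE [P1→B gives 10>7; P2→Q gives 5>3]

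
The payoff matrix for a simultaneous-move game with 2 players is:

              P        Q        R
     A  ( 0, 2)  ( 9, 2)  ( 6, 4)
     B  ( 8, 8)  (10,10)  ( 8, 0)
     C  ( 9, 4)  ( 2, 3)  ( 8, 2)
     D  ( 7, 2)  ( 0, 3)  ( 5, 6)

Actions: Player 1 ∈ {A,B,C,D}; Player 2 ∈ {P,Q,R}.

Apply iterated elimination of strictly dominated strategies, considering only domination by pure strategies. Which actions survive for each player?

P1 drop A (B beats it: P:8>0 Q:10>9 R:8>6)
P1 drop D (B beats it: P:8>7 Q:10>0 R:8>5)
P2 drop R (P beats it: B:8>0 C:4>2)
P1→{B,C} P2→{P,Q}

Remaining: P1:{B,C} P2:{P,Q}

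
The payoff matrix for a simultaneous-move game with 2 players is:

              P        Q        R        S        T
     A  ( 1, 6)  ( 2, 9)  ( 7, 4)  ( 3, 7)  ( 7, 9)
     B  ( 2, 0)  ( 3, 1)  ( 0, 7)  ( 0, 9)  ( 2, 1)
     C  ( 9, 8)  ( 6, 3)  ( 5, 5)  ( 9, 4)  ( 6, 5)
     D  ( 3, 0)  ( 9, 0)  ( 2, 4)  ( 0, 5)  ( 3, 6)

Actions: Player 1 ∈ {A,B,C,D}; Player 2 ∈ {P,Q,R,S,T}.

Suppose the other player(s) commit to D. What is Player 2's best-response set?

argmax u_2 = {T}

u_2(P vs D) = 0
u_2(Q vs D) = 0
u_2(R vs D) = 4
u_2(S vs D) = 5
u_2(T vs D) = 6
max payoff 6 at {T}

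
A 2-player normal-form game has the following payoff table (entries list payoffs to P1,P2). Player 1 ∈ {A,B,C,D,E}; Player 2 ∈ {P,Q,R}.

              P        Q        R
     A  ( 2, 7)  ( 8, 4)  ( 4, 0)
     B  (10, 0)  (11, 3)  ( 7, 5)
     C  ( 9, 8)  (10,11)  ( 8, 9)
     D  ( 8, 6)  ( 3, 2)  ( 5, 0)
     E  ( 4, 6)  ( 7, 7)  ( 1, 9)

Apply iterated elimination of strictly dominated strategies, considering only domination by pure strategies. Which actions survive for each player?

Survivors P1:{B,C} P2:{Q,R}

P1 drop A (B beats it: P:10>2 Q:11>8 R:7>4)
P1 drop D (B beats it: P:10>8 Q:11>3 R:7>5)
P1 drop E (B beats it: P:10>4 Q:11>7 R:7>1)
P2 drop P (Q beats it: B:3>0 C:11>8)
P1→{B,C} P2→{Q,R}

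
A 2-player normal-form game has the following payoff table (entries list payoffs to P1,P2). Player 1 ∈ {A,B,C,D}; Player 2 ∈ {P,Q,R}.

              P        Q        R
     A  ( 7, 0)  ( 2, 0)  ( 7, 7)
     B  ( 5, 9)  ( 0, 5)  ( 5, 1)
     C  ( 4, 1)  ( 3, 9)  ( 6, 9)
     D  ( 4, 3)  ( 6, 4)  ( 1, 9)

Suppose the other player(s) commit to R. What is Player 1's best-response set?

u_1(A vs R) = 7
u_1(B vs R) = 5
u_1(C vs R) = 6
u_1(D vs R) = 1
max payoff 7 at {A}

BR_1 = {A}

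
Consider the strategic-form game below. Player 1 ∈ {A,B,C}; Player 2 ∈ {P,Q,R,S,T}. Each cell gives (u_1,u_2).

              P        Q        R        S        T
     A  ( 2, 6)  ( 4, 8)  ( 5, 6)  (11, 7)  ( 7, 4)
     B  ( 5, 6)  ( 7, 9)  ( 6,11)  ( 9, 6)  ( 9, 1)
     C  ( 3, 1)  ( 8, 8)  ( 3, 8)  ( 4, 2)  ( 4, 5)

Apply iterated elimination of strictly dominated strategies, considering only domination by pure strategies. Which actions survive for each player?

P2 drop P (Q beats it: A:8>6 B:9>6 C:8>1)
P2 drop S (Q beats it: A:8>7 B:9>6 C:8>2)
P1 drop A (B beats it: Q:7>4 R:6>5 T:9>7)
P2 drop T (Q beats it: B:9>1 C:8>5)
P1→{B,C} P2→{Q,R}

Survivors P1:{B,C} P2:{Q,R}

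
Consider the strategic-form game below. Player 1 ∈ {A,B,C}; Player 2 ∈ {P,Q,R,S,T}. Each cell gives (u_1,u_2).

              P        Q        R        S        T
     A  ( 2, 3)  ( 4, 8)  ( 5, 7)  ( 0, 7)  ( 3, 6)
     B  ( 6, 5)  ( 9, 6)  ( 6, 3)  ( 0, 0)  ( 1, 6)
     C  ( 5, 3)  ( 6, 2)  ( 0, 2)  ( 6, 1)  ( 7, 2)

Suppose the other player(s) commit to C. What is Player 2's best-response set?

BR_2 = {P}

u_2(P vs C) = 3
u_2(Q vs C) = 2
u_2(R vs C) = 2
u_2(S vs C) = 1
u_2(T vs C) = 2
max payoff 3 at {P}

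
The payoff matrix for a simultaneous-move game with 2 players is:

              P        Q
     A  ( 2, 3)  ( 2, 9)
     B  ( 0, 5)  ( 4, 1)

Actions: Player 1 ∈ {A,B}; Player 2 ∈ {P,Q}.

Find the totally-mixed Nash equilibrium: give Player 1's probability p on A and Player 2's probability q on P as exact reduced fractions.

p=2/5, q=1/2

P1 indiff ⇒ q·2+(1-q)·2 = q·0+(1-q)·4 ⇒ q(2) = (1-q)(2) ⇒ q = 1/2
P2 indiff ⇒ p·3+(1-p)·5 = p·9+(1-p)·1 ⇒ p(-6) = (1-p)(-4) ⇒ p = 2/5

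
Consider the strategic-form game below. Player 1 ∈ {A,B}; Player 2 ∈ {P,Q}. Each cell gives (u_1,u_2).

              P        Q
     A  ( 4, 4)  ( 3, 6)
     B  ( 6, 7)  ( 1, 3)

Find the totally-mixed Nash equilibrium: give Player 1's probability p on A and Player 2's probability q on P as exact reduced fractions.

P1 indiff ⇒ q·4+(1-q)·3 = q·6+(1-q)·1 ⇒ q(-2) = (1-q)(-2) ⇒ q = 1/2
P2 indiff ⇒ p·4+(1-p)·7 = p·6+(1-p)·3 ⇒ p(-2) = (1-p)(-4) ⇒ p = 2/3

p=2/3, q=1/2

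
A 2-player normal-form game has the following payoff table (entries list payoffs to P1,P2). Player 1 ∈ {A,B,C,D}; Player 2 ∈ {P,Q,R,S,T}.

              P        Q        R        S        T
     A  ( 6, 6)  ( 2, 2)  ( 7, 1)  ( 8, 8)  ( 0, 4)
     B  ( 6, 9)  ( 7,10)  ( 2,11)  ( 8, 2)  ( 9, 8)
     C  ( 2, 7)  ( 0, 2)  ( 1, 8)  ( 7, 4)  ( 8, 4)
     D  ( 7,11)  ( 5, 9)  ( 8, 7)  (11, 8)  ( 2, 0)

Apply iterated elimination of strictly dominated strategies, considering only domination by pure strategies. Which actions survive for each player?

P1 drop A (D beats it: P:7>6 Q:5>2 R:8>7 S:11>8 T:2>0)
P1 drop C (B beats it: P:6>2 Q:7>0 R:2>1 S:8>7 T:9>8)
P2 drop S (P beats it: B:9>2 D:11>8)
P2 drop T (P beats it: B:9>8 D:11>0)
P1→{B,D} P2→{P,Q,R}

Remaining: P1:{B,D} P2:{P,Q,R}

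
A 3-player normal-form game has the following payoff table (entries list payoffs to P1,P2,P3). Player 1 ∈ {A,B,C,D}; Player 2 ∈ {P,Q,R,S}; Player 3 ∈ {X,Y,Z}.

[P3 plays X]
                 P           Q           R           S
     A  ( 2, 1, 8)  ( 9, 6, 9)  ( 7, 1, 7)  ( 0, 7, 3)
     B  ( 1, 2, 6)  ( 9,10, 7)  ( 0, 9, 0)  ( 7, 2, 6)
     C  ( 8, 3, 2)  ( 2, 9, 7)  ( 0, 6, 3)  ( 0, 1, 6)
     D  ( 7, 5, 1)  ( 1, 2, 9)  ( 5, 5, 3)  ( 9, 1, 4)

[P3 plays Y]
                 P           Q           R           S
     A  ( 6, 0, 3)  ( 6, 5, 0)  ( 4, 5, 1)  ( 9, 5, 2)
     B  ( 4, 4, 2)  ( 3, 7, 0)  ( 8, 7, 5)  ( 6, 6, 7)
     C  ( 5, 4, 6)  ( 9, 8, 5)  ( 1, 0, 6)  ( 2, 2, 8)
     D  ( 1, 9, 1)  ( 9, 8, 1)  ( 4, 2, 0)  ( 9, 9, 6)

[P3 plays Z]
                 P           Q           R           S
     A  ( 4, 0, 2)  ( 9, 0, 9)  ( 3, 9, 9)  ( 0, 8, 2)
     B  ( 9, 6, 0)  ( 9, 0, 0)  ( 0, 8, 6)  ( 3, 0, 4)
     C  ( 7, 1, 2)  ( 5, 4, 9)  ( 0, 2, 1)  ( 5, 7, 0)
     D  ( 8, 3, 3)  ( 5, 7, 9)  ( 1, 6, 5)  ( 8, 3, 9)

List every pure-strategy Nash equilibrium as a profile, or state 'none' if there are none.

(A,P,X): not NE [P1→C gives 8>2; P2→S gives 7>1]
(A,P,Y): not NE [P2→S gives 5>0; P3→X gives 8>3]
(A,P,Z): not NE [P1→B gives 9>4; P2→R gives 9>0; P3→X gives 8>2]
(A,Q,X): not NE [P2→S gives 7>6]
(A,Q,Y): not NE [P1→D gives 9>6; P3→Z gives 9>0]
(A,Q,Z): not NE [P2→R gives 9>0]
(A,R,X): not NE [P2→S gives 7>1; P3→Z gives 9>7]
(A,R,Y): not NE [P1→B gives 8>4; P3→Z gives 9>1]
(A,R,Z): NE
(A,S,X): not NE [P1→D gives 9>0]
(A,S,Y): not NE [P3→X gives 3>2]
(A,S,Z): not NE [P1→D gives 8>0; P2→R gives 9>8; P3→X gives 3>2]
(B,P,X): not NE [P1→C gives 8>1; P2→Q gives 10>2]
(B,P,Y): not NE [P1→A gives 6>4; P2→R gives 7>4; P3→X gives 6>2]
(B,P,Z): not NE [P2→R gives 8>6; P3→X gives 6>0]
(B,Q,X): NE
(B,Q,Y): not NE [P1→D gives 9>3; P3→X gives 7>0]
(B,Q,Z): not NE [P2→R gives 8>0; P3→X gives 7>0]
(B,R,X): not NE [P1→A gives 7>0; P2→Q gives 10>9; P3→Z gives 6>0]
(B,R,Y): not NE [P3→Z gives 6>5]
(B,R,Z): not NE [P1→A gives 3>0]
(B,S,X): not NE [P1→D gives 9>7; P2→Q gives 10>2; P3→Y gives 7>6]
(B,S,Y): not NE [P1→D gives 9>6; P2→R gives 7>6]
(B,S,Z): not NE [P1→D gives 8>3; P2→R gives 8>0; P3→Y gives 7>4]
(C,P,X): not NE [P2→Q gives 9>3; P3→Y gives 6>2]
(C,P,Y): not NE [P1→A gives 6>5; P2→Q gives 8>4]
(C,P,Z): not NE [P1→B gives 9>7; P2→S gives 7>1; P3→Y gives 6>2]
(C,Q,X): not NE [P1→B gives 9>2; P3→Z gives 9>7]
(C,Q,Y): not NE [P3→Z gives 9>5]
(C,Q,Z): not NE [P1→B gives 9>5; P2→S gives 7>4]
(C,R,X): not NE [P1→A gives 7>0; P2→Q gives 9>6; P3→Y gives 6>3]
(C,R,Y): not NE [P1→B gives 8>1; P2→Q gives 8>0]
(C,R,Z): not NE [P1→A gives 3>0; P2→S gives 7>2; P3→Y gives 6>1]
(C,S,X): not NE [P1→D gives 9>0; P2→Q gives 9>1; P3→Y gives 8>6]
(C,S,Y): not NE [P1→D gives 9>2; P2→Q gives 8>2]
(C,S,Z): not NE [P1→D gives 8>5; P3→Y gives 8>0]
(D,P,X): not NE [P1→C gives 8>7; P3→Z gives 3>1]
(D,P,Y): not NE [P1→A gives 6>1; P3→Z gives 3>1]
(D,P,Z): not NE [P1→B gives 9>8; P2→Q gives 7>3]
(D,Q,X): not NE [P1→B gives 9>1; P2→R gives 5>2]
(D,Q,Y): not NE [P2→S gives 9>8; P3→Z gives 9>1]
(D,Q,Z): not NE [P1→B gives 9>5]
(D,R,X): not NE [P1→A gives 7>5; P3→Z gives 5>3]
(D,R,Y): not NE [P1→B gives 8>4; P2→S gives 9>2; P3→Z gives 5>0]
(D,R,Z): not NE [P1→A gives 3>1; P2→Q gives 7>6]
(D,S,X): not NE [P2→R gives 5>1; P3→Z gives 9>4]
(D,S,Y): not NE [P3→Z gives 9>6]
(D,S,Z): not NE [P2→Q gives 7>3]

NE set: (A,R,Z), (B,Q,X)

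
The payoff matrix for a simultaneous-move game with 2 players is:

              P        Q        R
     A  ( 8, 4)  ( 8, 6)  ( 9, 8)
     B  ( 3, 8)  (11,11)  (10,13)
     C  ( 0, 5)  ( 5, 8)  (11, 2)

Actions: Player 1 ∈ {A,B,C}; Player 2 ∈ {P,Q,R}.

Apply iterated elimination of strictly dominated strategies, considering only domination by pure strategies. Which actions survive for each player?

IESDS → P1:{B,C} P2:{Q,R}

P2 drop P (Q beats it: A:6>4 B:11>8 C:8>5)
P1 drop A (B beats it: Q:11>8 R:10>9)
P1→{B,C} P2→{Q,R}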